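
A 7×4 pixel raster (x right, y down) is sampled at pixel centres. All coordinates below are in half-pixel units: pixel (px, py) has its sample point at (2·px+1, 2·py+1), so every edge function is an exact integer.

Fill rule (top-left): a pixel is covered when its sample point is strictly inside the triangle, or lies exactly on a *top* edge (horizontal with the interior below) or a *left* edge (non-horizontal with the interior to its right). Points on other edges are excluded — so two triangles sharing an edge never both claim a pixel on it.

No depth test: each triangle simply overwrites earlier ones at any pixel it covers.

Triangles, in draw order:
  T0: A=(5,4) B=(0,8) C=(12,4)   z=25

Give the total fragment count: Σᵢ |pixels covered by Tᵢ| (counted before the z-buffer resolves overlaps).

T0:
  2·area = 28  (B↔C swapped to make it positive)
  edge (5, 4)→(12, 4): d=(7,0) top-left  bias=+0
  edge (12, 4)→(0, 8): d=(-12,4) right/bottom  bias=-1
  edge (0, 8)→(5, 4): d=(5,-4) top-left  bias=+0
    (2,2)@(5, 5): e=[7,16,5] → X
    (3,2)@(7, 5): e=[7,8,13] → X
    (4,2)@(9, 5): e=[7,0,21] → .  [on edge]
    (1,3)@(3, 7): e=[21,0,7] → .  [on edge]
    (2,3)@(5, 7): e=[21,-8,15] → .
    (3,3)@(7, 7): e=[21,-16,23] → .
  covered (2 px):
    . . . . . . .
    . . . . . . .
    . . X X . . .
    . . . . . . .

Final: 2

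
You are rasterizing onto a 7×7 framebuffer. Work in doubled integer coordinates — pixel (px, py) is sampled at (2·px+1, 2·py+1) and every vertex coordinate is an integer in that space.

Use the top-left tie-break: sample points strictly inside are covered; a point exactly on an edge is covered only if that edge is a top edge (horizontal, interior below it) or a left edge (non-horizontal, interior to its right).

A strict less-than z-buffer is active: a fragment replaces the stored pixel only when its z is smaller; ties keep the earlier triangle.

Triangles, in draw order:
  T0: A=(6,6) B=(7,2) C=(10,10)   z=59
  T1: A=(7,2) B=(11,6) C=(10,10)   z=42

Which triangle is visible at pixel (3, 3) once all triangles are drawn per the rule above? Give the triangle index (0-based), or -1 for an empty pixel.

T0:
  2·area = 20
  edge (6, 6)→(7, 2): d=(1,-4) top-left  bias=+0
  edge (7, 2)→(10, 10): d=(3,8) right/bottom  bias=-1
  edge (10, 10)→(6, 6): d=(-4,-4) top-left  bias=+0
    (0,0)@(1, 1): e=[-25,45,0] → .  [on edge]
    (1,1)@(3, 3): e=[-15,35,0] → .  [on edge]
    (3,1)@(7, 3): e=[1,3,16] → X
    (4,1)@(9, 3): e=[9,-13,24] → .
    (2,2)@(5, 5): e=[-5,25,0] → .  [on edge]
    (3,2)@(7, 5): e=[3,9,8] → X
    (4,2)@(9, 5): e=[11,-7,16] → .
    (3,3)@(7, 7): e=[5,15,0] → X  [on edge]
    (4,3)@(9, 7): e=[13,-1,8] → .
    (3,4)@(7, 9): e=[7,21,-8] → .
    (4,4)@(9, 9): e=[15,5,0] → X  [on edge]
    (5,4)@(11, 9): e=[23,-11,8] → .
    (5,5)@(11, 11): e=[25,-5,0] → .  [on edge]
    (6,6)@(13, 13): e=[35,-15,0] → .  [on edge]
  covered (4 px):
    . . . . . . .
    . . . X . . .
    . . . X . . .
    . . . X . . .
    . . . . X . .
    . . . . . . .
    . . . . . . .
T1:
  2·area = 20
  edge (7, 2)→(11, 6): d=(4,4) right/bottom  bias=-1
  edge (11, 6)→(10, 10): d=(-1,4) right/bottom  bias=-1
  edge (10, 10)→(7, 2): d=(-3,-8) top-left  bias=+0
    (4,2)@(9, 5): e=[4,9,7] → X
    (5,2)@(11, 5): e=[-4,1,23] → .
    (4,3)@(9, 7): e=[12,7,1] → X
    (5,3)@(11, 7): e=[4,-1,17] → .
    (4,4)@(9, 9): e=[20,5,-5] → .
  covered (2 px):
    . . . . . . .
    . . . . . . .
    . . . . X . .
    . . . . X . .
    . . . . . . .
    . . . . . . .
    . . . . . . .

Z-buffer (winner per pixel, '.' = empty):
  . . . . . . .
  . . . 0 . . .
  . . . 0 1 . .
  . . . 0 1 . .
  . . . . 0 . .
  . . . . . . .
  . . . . . . .

Answer: 0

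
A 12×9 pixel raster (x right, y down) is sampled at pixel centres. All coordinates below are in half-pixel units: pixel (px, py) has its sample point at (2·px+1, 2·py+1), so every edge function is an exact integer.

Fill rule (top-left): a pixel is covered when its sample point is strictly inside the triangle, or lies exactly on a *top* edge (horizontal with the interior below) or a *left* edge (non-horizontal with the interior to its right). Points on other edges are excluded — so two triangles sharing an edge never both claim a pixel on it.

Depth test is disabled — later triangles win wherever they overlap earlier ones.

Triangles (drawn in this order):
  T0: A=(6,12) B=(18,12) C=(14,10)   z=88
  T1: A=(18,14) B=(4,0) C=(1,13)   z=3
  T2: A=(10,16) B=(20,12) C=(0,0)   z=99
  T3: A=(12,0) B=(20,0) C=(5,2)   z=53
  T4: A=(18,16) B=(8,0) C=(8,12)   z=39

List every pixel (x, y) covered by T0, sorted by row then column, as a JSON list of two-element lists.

T0:
  2·area = 24  (B↔C swapped to make it positive)
  edge (6, 12)→(14, 10): d=(8,-2) top-left  bias=+0
  edge (14, 10)→(18, 12): d=(4,2) right/bottom  bias=-1
  edge (18, 12)→(6, 12): d=(-12,0) right/bottom  bias=-1
    (5,5)@(11, 11): e=[2,10,12] → X
    (6,5)@(13, 11): e=[6,6,12] → X
    (7,5)@(15, 11): e=[10,2,12] → X
    (8,5)@(17, 11): e=[14,-2,12] → .
    (5,6)@(11, 13): e=[18,18,-12] → .
    (6,6)@(13, 13): e=[22,14,-12] → .
    (7,6)@(15, 13): e=[26,10,-12] → .
  covered (3 px):
    . . . . . . . . . . . .
    . . . . . . . . . . . .
    . . . . . . . . . . . .
    . . . . . . . . . . . .
    . . . . . . . . . . . .
    . . . . . X X X . . . .
    . . . . . . . . . . . .
    . . . . . . . . . . . .
    . . . . . . . . . . . .
T1:
  2·area = 224  (B↔C swapped to make it positive)
  edge (18, 14)→(1, 13): d=(-17,-1) top-left  bias=+0
  edge (1, 13)→(4, 0): d=(3,-13) top-left  bias=+0
  edge (4, 0)→(18, 14): d=(14,14) right/bottom  bias=-1
    (2,0)@(5, 1): e=[208,16,0] → .  [on edge]
    (2,1)@(5, 3): e=[174,22,28] → X
    (3,1)@(7, 3): e=[176,48,0] → .  [on edge]
    (1,2)@(3, 5): e=[138,2,84] → X
    (3,2)@(7, 5): e=[142,54,28] → X
    (4,2)@(9, 5): e=[144,80,0] → .  [on edge]
    (1,3)@(3, 7): e=[104,8,112] → X
    (4,3)@(9, 7): e=[110,86,28] → X
    (5,3)@(11, 7): e=[112,112,0] → .  [on edge]
    (1,4)@(3, 9): e=[70,14,140] → X
    (5,4)@(11, 9): e=[78,118,28] → X
    (6,4)@(13, 9): e=[80,144,0] → .  [on edge]
    (7,5)@(15, 11): e=[48,176,0] → .  [on edge]
    (0,6)@(1, 13): e=[0,0,224] → X  [on edge]
    (8,6)@(17, 13): e=[16,208,0] → .  [on edge]
    (9,7)@(19, 15): e=[-16,240,0] → .  [on edge]
    (10,8)@(21, 17): e=[-48,272,0] → .  [on edge]
  covered (27 px):
    . . . . . . . . . . . .
    . . X . . . . . . . . .
    . X X X . . . . . . . .
    . X X X X . . . . . . .
    . X X X X X . . . . . .
    . X X X X X X . . . . .
    X X X X X X X X . . . .
    . . . . . . . . . . . .
    . . . . . . . . . . . .
T2:
  2·area = 200  (B↔C swapped to make it positive)
  edge (10, 16)→(0, 0): d=(-10,-16) top-left  bias=+0
  edge (0, 0)→(20, 12): d=(20,12) right/bottom  bias=-1
  edge (20, 12)→(10, 16): d=(-10,4) right/bottom  bias=-1
    (0,0)@(1, 1): e=[6,8,186] → X
    (1,0)@(3, 1): e=[38,-16,178] → .
    (0,1)@(1, 3): e=[-14,48,166] → .
    (1,1)@(3, 3): e=[18,24,158] → X
    (2,1)@(5, 3): e=[50,0,150] → .  [on edge]
    (1,2)@(3, 5): e=[-2,64,138] → .
    (2,2)@(5, 5): e=[30,40,130] → X
    (3,2)@(7, 5): e=[62,16,122] → X
    (4,2)@(9, 5): e=[94,-8,114] → .
    (2,3)@(5, 7): e=[10,80,110] → X
    (4,3)@(9, 7): e=[74,32,94] → X
    (5,3)@(11, 7): e=[106,8,86] → X
    (7,4)@(15, 9): e=[150,0,50] → .  [on edge]
  covered (24 px):
    X . . . . . . . . . . .
    . X . . . . . . . . . .
    . . X X . . . . . . . .
    . . X X X X . . . . . .
    . . . X X X X . . . . .
    . . . X X X X X X . . .
    . . . . X X X X X . . .
    . . . . . X . . . . . .
    . . . . . . . . . . . .
T3:
  2·area = 16
  edge (12, 0)→(20, 0): d=(8,0) top-left  bias=+0
  edge (20, 0)→(5, 2): d=(-15,2) right/bottom  bias=-1
  edge (5, 2)→(12, 0): d=(7,-2) top-left  bias=+0
    (4,0)@(9, 1): e=[8,7,1] → X
    (5,0)@(11, 1): e=[8,3,5] → X
    (6,0)@(13, 1): e=[8,-1,9] → .
    (4,1)@(9, 3): e=[24,-23,15] → .
    (5,1)@(11, 3): e=[24,-27,19] → .
  covered (2 px):
    . . . . X X . . . . . .
    . . . . . . . . . . . .
    . . . . . . . . . . . .
    . . . . . . . . . . . .
    . . . . . . . . . . . .
    . . . . . . . . . . . .
    . . . . . . . . . . . .
    . . . . . . . . . . . .
    . . . . . . . . . . . .
T4:
  2·area = 120  (B↔C swapped to make it positive)
  edge (18, 16)→(8, 12): d=(-10,-4) top-left  bias=+0
  edge (8, 12)→(8, 0): d=(0,-12) top-left  bias=+0
  edge (8, 0)→(18, 16): d=(10,16) right/bottom  bias=-1
    (4,1)@(9, 3): e=[94,12,14] → X
    (5,1)@(11, 3): e=[102,36,-18] → .
    (4,2)@(9, 5): e=[74,12,34] → X
    (5,2)@(11, 5): e=[82,36,2] → X
    (6,2)@(13, 5): e=[90,60,-30] → .
    (4,3)@(9, 7): e=[54,12,54] → X
    (6,3)@(13, 7): e=[70,60,-10] → .
    (4,4)@(9, 9): e=[34,12,74] → X
    (6,4)@(13, 9): e=[50,60,10] → X
    (7,4)@(15, 9): e=[58,84,-22] → .
    (4,5)@(9, 11): e=[14,12,94] → X
    (7,5)@(15, 11): e=[38,84,-2] → .
  covered (15 px):
    . . . . . . . . . . . .
    . . . . X . . . . . . .
    . . . . X X . . . . . .
    . . . . X X . . . . . .
    . . . . X X X . . . . .
    . . . . X X X . . . . .
    . . . . . X X X . . . .
    . . . . . . . . X . . .
    . . . . . . . . . . . .

Answer: [[5,5],[6,5],[7,5]]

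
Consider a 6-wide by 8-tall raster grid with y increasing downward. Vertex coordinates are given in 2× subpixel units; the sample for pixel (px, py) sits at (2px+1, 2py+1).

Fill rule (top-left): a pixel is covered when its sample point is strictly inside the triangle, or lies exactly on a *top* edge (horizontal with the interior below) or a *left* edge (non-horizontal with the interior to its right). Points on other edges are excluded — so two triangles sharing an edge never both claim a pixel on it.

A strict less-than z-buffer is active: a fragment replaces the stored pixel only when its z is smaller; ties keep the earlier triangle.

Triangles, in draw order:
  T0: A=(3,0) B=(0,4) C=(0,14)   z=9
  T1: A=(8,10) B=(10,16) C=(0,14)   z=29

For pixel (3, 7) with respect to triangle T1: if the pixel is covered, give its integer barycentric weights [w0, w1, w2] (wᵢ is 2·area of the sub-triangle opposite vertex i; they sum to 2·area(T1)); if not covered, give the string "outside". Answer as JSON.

T0:
  2·area = 30  (B↔C swapped to make it positive)
  edge (3, 0)→(0, 14): d=(-3,14) right/bottom  bias=-1
  edge (0, 14)→(0, 4): d=(0,-10) top-left  bias=+0
  edge (0, 4)→(3, 0): d=(3,-4) top-left  bias=+0
    (0,1)@(1, 3): e=[19,10,1] → X
    (1,1)@(3, 3): e=[-9,30,9] → .
    (0,2)@(1, 5): e=[13,10,7] → X
    (1,2)@(3, 5): e=[-15,30,15] → .
    (0,3)@(1, 7): e=[7,10,13] → X
    (1,3)@(3, 7): e=[-21,30,21] → .
    (0,4)@(1, 9): e=[1,10,19] → X
    (1,4)@(3, 9): e=[-27,30,27] → .
    (0,5)@(1, 11): e=[-5,10,25] → .
  covered (4 px):
    . . . . . .
    X . . . . .
    X . . . . .
    X . . . . .
    X . . . . .
    . . . . . .
    . . . . . .
    . . . . . .
T1:
  2·area = 56
  edge (8, 10)→(10, 16): d=(2,6) right/bottom  bias=-1
  edge (10, 16)→(0, 14): d=(-10,-2) top-left  bias=+0
  edge (0, 14)→(8, 10): d=(8,-4) top-left  bias=+0
    (2,0)@(5, 1): e=[0,140,-84] → .  [on edge]
    (3,3)@(7, 7): e=[0,84,-28] → .  [on edge]
    (3,5)@(7, 11): e=[8,44,4] → X
    (4,5)@(9, 11): e=[-4,48,12] → .
    (1,6)@(3, 13): e=[36,16,4] → X
    (2,6)@(5, 13): e=[24,20,12] → X
    (4,6)@(9, 13): e=[0,28,28] → .  [on edge]
    (1,7)@(3, 15): e=[40,-4,20] → .
    (2,7)@(5, 15): e=[28,0,28] → X  [on edge]
    (4,7)@(9, 15): e=[4,8,44] → X
    (5,7)@(11, 15): e=[-8,12,52] → .
  covered (7 px):
    . . . . . .
    . . . . . .
    . . . . . .
    . . . . . .
    . . . . . .
    . . . X . .
    . X X X . .
    . . X X X .

Result: [4,36,16]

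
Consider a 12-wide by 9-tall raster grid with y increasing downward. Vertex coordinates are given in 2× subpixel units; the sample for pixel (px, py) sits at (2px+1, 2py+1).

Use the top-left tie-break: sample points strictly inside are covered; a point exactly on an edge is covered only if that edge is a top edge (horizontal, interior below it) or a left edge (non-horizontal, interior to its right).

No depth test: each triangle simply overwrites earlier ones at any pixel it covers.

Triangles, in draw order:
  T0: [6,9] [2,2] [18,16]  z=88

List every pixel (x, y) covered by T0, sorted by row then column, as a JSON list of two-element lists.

T0:
  2·area = 56
  edge (6, 9)→(2, 2): d=(-4,-7) top-left  bias=+0
  edge (2, 2)→(18, 16): d=(16,14) right/bottom  bias=-1
  edge (18, 16)→(6, 9): d=(-12,-7) top-left  bias=+0
    (1,1)@(3, 3): e=[3,2,51] → █
    (2,1)@(5, 3): e=[17,-26,65] → ·
    (1,2)@(3, 5): e=[-5,34,27] → ·
    (2,2)@(5, 5): e=[9,6,41] → █
    (3,2)@(7, 5): e=[23,-22,55] → ·
    (2,3)@(5, 7): e=[1,38,17] → █
    (3,3)@(7, 7): e=[15,10,31] → █
    (4,3)@(9, 7): e=[29,-18,45] → ·
    (2,4)@(5, 9): e=[-7,70,-7] → ·
    (3,4)@(7, 9): e=[7,42,7] → █
    (4,4)@(9, 9): e=[21,14,21] → █
    (5,4)@(11, 9): e=[35,-14,35] → ·
  covered (8 px):
    · · · · · · · · · · · ·
    · █ · · · · · · · · · ·
    · · █ · · · · · · · · ·
    · · █ █ · · · · · · · ·
    · · · █ █ · · · · · · ·
    · · · · · █ · · · · · ·
    · · · · · · █ · · · · ·
    · · · · · · · · · · · ·
    · · · · · · · · · · · ·

Answer: [[1,1],[2,2],[2,3],[3,3],[3,4],[4,4],[5,5],[6,6]]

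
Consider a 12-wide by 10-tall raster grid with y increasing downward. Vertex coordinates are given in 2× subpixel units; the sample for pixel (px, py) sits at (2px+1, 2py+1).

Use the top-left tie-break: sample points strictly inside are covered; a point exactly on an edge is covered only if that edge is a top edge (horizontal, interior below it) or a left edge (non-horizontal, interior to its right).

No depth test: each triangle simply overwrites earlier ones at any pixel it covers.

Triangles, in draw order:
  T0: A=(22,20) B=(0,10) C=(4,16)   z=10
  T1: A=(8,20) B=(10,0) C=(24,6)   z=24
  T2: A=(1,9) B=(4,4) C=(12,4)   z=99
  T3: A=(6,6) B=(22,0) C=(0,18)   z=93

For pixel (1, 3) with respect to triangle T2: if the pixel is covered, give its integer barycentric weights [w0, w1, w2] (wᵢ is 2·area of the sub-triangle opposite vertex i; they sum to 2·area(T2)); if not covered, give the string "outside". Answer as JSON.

T0:
  2·area = 92  (B↔C swapped to make it positive)
  edge (22, 20)→(4, 16): d=(-18,-4) top-left  bias=+0
  edge (4, 16)→(0, 10): d=(-4,-6) top-left  bias=+0
  edge (0, 10)→(22, 20): d=(22,10) right/bottom  bias=-1
    (0,5)@(1, 11): e=[78,2,12] → #
    (1,5)@(3, 11): e=[86,14,-8] → ·
    (0,6)@(1, 13): e=[42,-6,56] → ·
    (1,6)@(3, 13): e=[50,6,36] → #
    (2,6)@(5, 13): e=[58,18,16] → #
    (3,6)@(7, 13): e=[66,30,-4] → ·
    (1,7)@(3, 15): e=[14,-2,80] → ·
    (2,7)@(5, 15): e=[22,10,60] → #
    (3,7)@(7, 15): e=[30,22,40] → #
    (4,7)@(9, 15): e=[38,34,20] → #
    (5,7)@(11, 15): e=[46,46,0] → ·  [on edge]
    (2,8)@(5, 17): e=[-14,2,104] → ·
  covered (11 px):
    · · · · · · · · · · · ·
    · · · · · · · · · · · ·
    · · · · · · · · · · · ·
    · · · · · · · · · · · ·
    · · · · · · · · · · · ·
    # · · · · · · · · · · ·
    · # # · · · · · · · · ·
    · · # # # · · · · · · ·
    · · · · # # # # · · · ·
    · · · · · · · · · # · ·
T1:
  2·area = 292
  edge (8, 20)→(10, 0): d=(2,-20) top-left  bias=+0
  edge (10, 0)→(24, 6): d=(14,6) right/bottom  bias=-1
  edge (24, 6)→(8, 20): d=(-16,14) right/bottom  bias=-1
    (5,0)@(11, 1): e=[22,8,262] → #
    (6,0)@(13, 1): e=[62,-4,234] → ·
    (5,1)@(11, 3): e=[26,36,230] → #
    (6,1)@(13, 3): e=[66,24,202] → #
    (7,1)@(15, 3): e=[106,12,174] → #
    (8,1)@(17, 3): e=[146,0,146] → ·  [on edge]
    (5,2)@(11, 5): e=[30,64,198] → #
    (8,2)@(17, 5): e=[150,28,114] → #
    (9,2)@(19, 5): e=[190,16,86] → #
    (10,2)@(21, 5): e=[230,4,58] → #
    (11,2)@(23, 5): e=[270,-8,30] → ·
    (5,3)@(11, 7): e=[34,92,166] → #
  covered (36 px):
    · · · · · # · · · · · ·
    · · · · · # # # · · · ·
    · · · · · # # # # # # ·
    · · · · · # # # # # # ·
    · · · · · # # # # # · ·
    · · · · # # # # # · · ·
    · · · · # # # # · · · ·
    · · · · # # # · · · · ·
    · · · · # # · · · · · ·
    · · · · # · · · · · · ·
T2:
  2·area = 40
  edge (1, 9)→(4, 4): d=(3,-5) top-left  bias=+0
  edge (4, 4)→(12, 4): d=(8,0) top-left  bias=+0
  edge (12, 4)→(1, 9): d=(-11,5) right/bottom  bias=-1
    (2,2)@(5, 5): e=[8,8,24] → #
    (3,2)@(7, 5): e=[18,8,14] → #
    (4,2)@(9, 5): e=[28,8,4] → #
    (5,2)@(11, 5): e=[38,8,-6] → ·
    (1,3)@(3, 7): e=[4,24,12] → #
    (3,3)@(7, 7): e=[24,24,-8] → ·
    (4,3)@(9, 7): e=[34,24,-18] → ·
    (0,4)@(1, 9): e=[0,40,0] → ·  [on edge]
    (1,4)@(3, 9): e=[10,40,-10] → ·
    (2,4)@(5, 9): e=[20,40,-20] → ·
  covered (5 px):
    · · · · · · · · · · · ·
    · · · · · · · · · · · ·
    · · # # # · · · · · · ·
    · # # · · · · · · · · ·
    · · · · · · · · · · · ·
    · · · · · · · · · · · ·
    · · · · · · · · · · · ·
    · · · · · · · · · · · ·
    · · · · · · · · · · · ·
    · · · · · · · · · · · ·
T3:
  2·area = 156
  edge (6, 6)→(22, 0): d=(16,-6) top-left  bias=+0
  edge (22, 0)→(0, 18): d=(-22,18) right/bottom  bias=-1
  edge (0, 18)→(6, 6): d=(6,-12) top-left  bias=+0
    (7,1)@(15, 3): e=[6,60,90] → #
    (8,1)@(17, 3): e=[18,24,114] → #
    (9,1)@(19, 3): e=[30,-12,138] → ·
    (4,2)@(9, 5): e=[2,124,30] → #
    (5,2)@(11, 5): e=[14,88,54] → #
    (6,2)@(13, 5): e=[26,52,78] → #
    (8,2)@(17, 5): e=[50,-20,126] → ·
    (3,3)@(7, 7): e=[22,116,18] → #
    (7,3)@(15, 7): e=[70,-28,114] → ·
    (2,4)@(5, 9): e=[42,108,6] → #
    (5,4)@(11, 9): e=[78,0,78] → ·  [on edge]
    (6,4)@(13, 9): e=[90,-36,102] → ·
  covered (19 px):
    · · · · · · · · · · · ·
    · · · · · · · # # · · ·
    · · · · # # # # · · · ·
    · · · # # # # · · · · ·
    · · # # # · · · · · · ·
    · · # # · · · · · · · ·
    · # # · · · · · · · · ·
    · # · · · · · · · · · ·
    # · · · · · · · · · · ·
    · · · · · · · · · · · ·

Final: [24,12,4]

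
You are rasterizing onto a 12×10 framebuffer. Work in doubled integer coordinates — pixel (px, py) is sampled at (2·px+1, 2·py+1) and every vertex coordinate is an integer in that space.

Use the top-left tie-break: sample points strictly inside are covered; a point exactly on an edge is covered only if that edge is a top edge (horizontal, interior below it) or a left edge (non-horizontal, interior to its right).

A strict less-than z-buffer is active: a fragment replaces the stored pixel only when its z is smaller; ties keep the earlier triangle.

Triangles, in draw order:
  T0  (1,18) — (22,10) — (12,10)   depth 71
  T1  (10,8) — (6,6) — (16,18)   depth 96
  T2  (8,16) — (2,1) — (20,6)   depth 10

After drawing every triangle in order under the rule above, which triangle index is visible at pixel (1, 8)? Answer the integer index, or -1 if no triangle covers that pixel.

T0:
  2·area = 80  (B↔C swapped to make it positive)
  edge (1, 18)→(12, 10): d=(11,-8) top-left  bias=+0
  edge (12, 10)→(22, 10): d=(10,0) top-left  bias=+0
  edge (22, 10)→(1, 18): d=(-21,8) right/bottom  bias=-1
    (5,5)@(11, 11): e=[3,10,67] → X
    (6,5)@(13, 11): e=[19,10,51] → X
    (7,5)@(15, 11): e=[35,10,35] → X
    (8,5)@(17, 11): e=[51,10,19] → X
    (9,5)@(19, 11): e=[67,10,3] → X
    (10,5)@(21, 11): e=[83,10,-13] → .
    (4,6)@(9, 13): e=[9,30,41] → X
    (7,6)@(15, 13): e=[57,30,-7] → .
    (8,6)@(17, 13): e=[73,30,-23] → .
    (9,6)@(19, 13): e=[89,30,-39] → .
    (3,7)@(7, 15): e=[15,50,15] → X
    (4,7)@(9, 15): e=[31,50,-1] → .
  covered (10 px):
    . . . . . . . . . . . .
    . . . . . . . . . . . .
    . . . . . . . . . . . .
    . . . . . . . . . . . .
    . . . . . . . . . . . .
    . . . . . X X X X X . .
    . . . . X X X . . . . .
    . . . X . . . . . . . .
    . X . . . . . . . . . .
    . . . . . . . . . . . .
T1:
  2·area = 28  (B↔C swapped to make it positive)
  edge (10, 8)→(16, 18): d=(6,10) right/bottom  bias=-1
  edge (16, 18)→(6, 6): d=(-10,-12) top-left  bias=+0
  edge (6, 6)→(10, 8): d=(4,2) right/bottom  bias=-1
    (3,1)@(7, 3): e=[0,42,-14] → .  [on edge]
    (3,3)@(7, 7): e=[24,2,2] → X
    (4,3)@(9, 7): e=[4,26,-2] → .
    (3,4)@(7, 9): e=[36,-18,10] → .
    (4,4)@(9, 9): e=[16,6,6] → X
    (5,4)@(11, 9): e=[-4,30,2] → .
    (4,5)@(9, 11): e=[28,-14,14] → .
    (5,5)@(11, 11): e=[8,10,10] → X
    (6,5)@(13, 11): e=[-12,34,6] → .
    (5,6)@(11, 13): e=[20,-10,18] → .
    (6,6)@(13, 13): e=[0,14,14] → .  [on edge]
  covered (3 px):
    . . . . . . . . . . . .
    . . . . . . . . . . . .
    . . . . . . . . . . . .
    . . . X . . . . . . . .
    . . . . X . . . . . . .
    . . . . . X . . . . . .
    . . . . . . . . . . . .
    . . . . . . . . . . . .
    . . . . . . . . . . . .
    . . . . . . . . . . . .
T2:
  2·area = 240
  edge (8, 16)→(2, 1): d=(-6,-15) top-left  bias=+0
  edge (2, 1)→(20, 6): d=(18,5) right/bottom  bias=-1
  edge (20, 6)→(8, 16): d=(-12,10) right/bottom  bias=-1
    (1,1)@(3, 3): e=[3,31,206] → X
    (2,1)@(5, 3): e=[33,21,186] → X
    (3,1)@(7, 3): e=[63,11,166] → X
    (4,1)@(9, 3): e=[93,1,146] → X
    (5,1)@(11, 3): e=[123,-9,126] → .
    (1,2)@(3, 5): e=[-9,67,182] → .
    (2,2)@(5, 5): e=[21,57,162] → X
    (5,2)@(11, 5): e=[111,27,102] → X
    (6,2)@(13, 5): e=[141,17,82] → X
    (7,2)@(15, 5): e=[171,7,62] → X
    (8,2)@(17, 5): e=[201,-3,42] → .
    (2,3)@(5, 7): e=[9,93,138] → X
  covered (30 px):
    . . . . . . . . . . . .
    . X X X X . . . . . . .
    . . X X X X X X . . . .
    . . X X X X X X X . . .
    . . . X X X X X . . . .
    . . . X X X X . . . . .
    . . . X X X . . . . . .
    . . . . X . . . . . . .
    . . . . . . . . . . . .
    . . . . . . . . . . . .

Z-buffer (winner per pixel, '.' = empty):
  . . . . . . . . . . . .
  . 2 2 2 2 . . . . . . .
  . . 2 2 2 2 2 2 . . . .
  . . 2 2 2 2 2 2 2 . . .
  . . . 2 2 2 2 2 . . . .
  . . . 2 2 2 2 0 0 0 . .
  . . . 2 2 2 0 . . . . .
  . . . 0 2 . . . . . . .
  . 0 . . . . . . . . . .
  . . . . . . . . . . . .

Result: 0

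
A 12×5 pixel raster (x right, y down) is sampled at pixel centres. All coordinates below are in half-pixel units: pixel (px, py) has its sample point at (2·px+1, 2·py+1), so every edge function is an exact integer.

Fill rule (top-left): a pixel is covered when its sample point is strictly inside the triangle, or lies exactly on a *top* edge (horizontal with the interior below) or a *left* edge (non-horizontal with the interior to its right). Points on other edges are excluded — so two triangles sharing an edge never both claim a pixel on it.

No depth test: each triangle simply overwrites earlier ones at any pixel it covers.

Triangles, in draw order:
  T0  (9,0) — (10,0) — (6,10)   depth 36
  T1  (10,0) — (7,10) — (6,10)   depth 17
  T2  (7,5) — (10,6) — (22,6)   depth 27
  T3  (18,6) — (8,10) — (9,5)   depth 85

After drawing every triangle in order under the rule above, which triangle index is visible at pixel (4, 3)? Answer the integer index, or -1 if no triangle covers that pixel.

T0:
  2·area = 10
  edge (9, 0)→(10, 0): d=(1,0) top-left  bias=+0
  edge (10, 0)→(6, 10): d=(-4,10) right/bottom  bias=-1
  edge (6, 10)→(9, 0): d=(3,-10) top-left  bias=+0
    (4,0)@(9, 1): e=[1,6,3] → █
    (5,0)@(11, 1): e=[1,-14,23] → ·
    (4,1)@(9, 3): e=[3,-2,9] → ·
    (3,3)@(7, 7): e=[7,2,1] → █
    (4,3)@(9, 7): e=[7,-18,21] → ·
    (3,4)@(7, 9): e=[9,-6,7] → ·
  covered (2 px):
    · · · · █ · · · · · · ·
    · · · · · · · · · · · ·
    · · · · · · · · · · · ·
    · · · █ · · · · · · · ·
    · · · · · · · · · · · ·
T1:
  2·area = 10
  edge (10, 0)→(7, 10): d=(-3,10) right/bottom  bias=-1
  edge (7, 10)→(6, 10): d=(-1,0) right/bottom  bias=-1
  edge (6, 10)→(10, 0): d=(4,-10) top-left  bias=+0
    (4,1)@(9, 3): e=[1,7,2] → █
    (5,1)@(11, 3): e=[-19,7,22] → ·
    (4,2)@(9, 5): e=[-5,5,10] → ·
    (3,4)@(7, 9): e=[3,1,6] → █
    (4,4)@(9, 9): e=[-17,1,26] → ·
  covered (2 px):
    · · · · · · · · · · · ·
    · · · · █ · · · · · · ·
    · · · · · · · · · · · ·
    · · · · · · · · · · · ·
    · · · █ · · · · · · · ·
T2:
  2·area = 12  (B↔C swapped to make it positive)
  edge (7, 5)→(22, 6): d=(15,1) right/bottom  bias=-1
  edge (22, 6)→(10, 6): d=(-12,0) right/bottom  bias=-1
  edge (10, 6)→(7, 5): d=(-3,-1) top-left  bias=+0
    (0,1)@(1, 3): e=[-24,36,0] → ·  [on edge]
    (3,2)@(7, 5): e=[0,12,0] → ·  [on edge]
    (6,3)@(13, 7): e=[24,-12,0] → ·  [on edge]
    (9,4)@(19, 9): e=[48,-36,0] → ·  [on edge]
  covered (0 px):
    · · · · · · · · · · · ·
    · · · · · · · · · · · ·
    · · · · · · · · · · · ·
    · · · · · · · · · · · ·
    · · · · · · · · · · · ·
T3:
  2·area = 46
  edge (18, 6)→(8, 10): d=(-10,4) right/bottom  bias=-1
  edge (8, 10)→(9, 5): d=(1,-5) top-left  bias=+0
  edge (9, 5)→(18, 6): d=(9,1) right/bottom  bias=-1
    (4,2)@(9, 5): e=[46,0,0] → ·  [on edge]
    (4,3)@(9, 7): e=[26,2,18] → █
    (5,3)@(11, 7): e=[18,12,16] → █
    (6,3)@(13, 7): e=[10,22,14] → █
    (7,3)@(15, 7): e=[2,32,12] → █
    (8,3)@(17, 7): e=[-6,42,10] → ·
    (4,4)@(9, 9): e=[6,4,36] → █
    (5,4)@(11, 9): e=[-2,14,34] → ·
    (6,4)@(13, 9): e=[-10,24,32] → ·
    (7,4)@(15, 9): e=[-18,34,30] → ·
  covered (5 px):
    · · · · · · · · · · · ·
    · · · · · · · · · · · ·
    · · · · · · · · · · · ·
    · · · · █ █ █ █ · · · ·
    · · · · █ · · · · · · ·

Z-buffer (winner per pixel, '.' = empty):
  . . . . 0 . . . . . . .
  . . . . 1 . . . . . . .
  . . . . . . . . . . . .
  . . . 0 3 3 3 3 . . . .
  . . . 1 3 . . . . . . .

Answer: 3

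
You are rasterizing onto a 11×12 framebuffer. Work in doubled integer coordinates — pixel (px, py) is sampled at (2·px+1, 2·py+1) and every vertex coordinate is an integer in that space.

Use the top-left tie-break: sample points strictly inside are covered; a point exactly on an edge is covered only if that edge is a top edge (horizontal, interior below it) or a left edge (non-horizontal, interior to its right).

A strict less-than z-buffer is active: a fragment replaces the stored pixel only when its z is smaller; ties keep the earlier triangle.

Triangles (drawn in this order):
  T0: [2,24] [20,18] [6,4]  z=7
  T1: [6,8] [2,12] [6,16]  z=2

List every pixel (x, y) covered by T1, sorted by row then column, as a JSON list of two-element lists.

T0:
  2·area = 336  (B↔C swapped to make it positive)
  edge (2, 24)→(6, 4): d=(4,-20) top-left  bias=+0
  edge (6, 4)→(20, 18): d=(14,14) right/bottom  bias=-1
  edge (20, 18)→(2, 24): d=(-18,6) right/bottom  bias=-1
    (1,0)@(3, 1): e=[-72,0,408] → .  [on edge]
    (2,1)@(5, 3): e=[-24,0,360] → .  [on edge]
    (3,2)@(7, 5): e=[24,0,312] → .  [on edge]
    (3,3)@(7, 7): e=[32,28,276] → X
    (4,3)@(9, 7): e=[72,0,264] → .  [on edge]
    (2,4)@(5, 9): e=[0,84,252] → X  [on edge]
    (4,4)@(9, 9): e=[80,28,228] → X
    (5,4)@(11, 9): e=[120,0,216] → .  [on edge]
    (2,5)@(5, 11): e=[8,112,216] → X
    (5,5)@(11, 11): e=[128,28,180] → X
    (6,5)@(13, 11): e=[168,0,168] → .  [on edge]
    (2,6)@(5, 13): e=[16,140,180] → X
    (7,6)@(15, 13): e=[216,0,120] → .  [on edge]
    (8,7)@(17, 15): e=[264,0,72] → .  [on edge]
    (9,8)@(19, 17): e=[312,0,24] → .  [on edge]
    (1,9)@(3, 19): e=[0,252,84] → X  [on edge]
    (8,9)@(17, 19): e=[280,56,0] → .  [on edge]
    (10,9)@(21, 19): e=[360,0,-24] → .  [on edge]
    (5,10)@(11, 21): e=[168,168,0] → .  [on edge]
    (2,11)@(5, 23): e=[56,280,0] → .  [on edge]
  covered (38 px):
    . . . . . . . . . . .
    . . . . . . . . . . .
    . . . . . . . . . . .
    . . . X . . . . . . .
    . . X X X . . . . . .
    . . X X X X . . . . .
    . . X X X X X . . . .
    . . X X X X X X . . .
    . . X X X X X X X . .
    . X X X X X X X . . .
    . X X X X . . . . . .
    . X . . . . . . . . .
T1:
  2·area = 32  (B↔C swapped to make it positive)
  edge (6, 8)→(6, 16): d=(0,8) right/bottom  bias=-1
  edge (6, 16)→(2, 12): d=(-4,-4) top-left  bias=+0
  edge (2, 12)→(6, 8): d=(4,-4) top-left  bias=+0
    (6,0)@(13, 1): e=[-56,88,0] → .  [on edge]
    (5,1)@(11, 3): e=[-40,72,0] → .  [on edge]
    (4,2)@(9, 5): e=[-24,56,0] → .  [on edge]
    (3,3)@(7, 7): e=[-8,40,0] → .  [on edge]
    (2,4)@(5, 9): e=[8,24,0] → X  [on edge]
    (3,4)@(7, 9): e=[-8,32,8] → .
    (0,5)@(1, 11): e=[40,0,-8] → .  [on edge]
    (1,5)@(3, 11): e=[24,8,0] → X  [on edge]
    (3,5)@(7, 11): e=[-8,24,16] → .
    (0,6)@(1, 13): e=[40,-8,0] → .  [on edge]
    (1,6)@(3, 13): e=[24,0,8] → X  [on edge]
    (3,6)@(7, 13): e=[-8,16,24] → .
    (2,7)@(5, 15): e=[8,0,24] → X  [on edge]
    (3,8)@(7, 17): e=[-8,0,40] → .  [on edge]
    (4,9)@(9, 19): e=[-24,0,56] → .  [on edge]
    (5,10)@(11, 21): e=[-40,0,72] → .  [on edge]
    (6,11)@(13, 23): e=[-56,0,88] → .  [on edge]
  covered (6 px):
    . . . . . . . . . . .
    . . . . . . . . . . .
    . . . . . . . . . . .
    . . . . . . . . . . .
    . . X . . . . . . . .
    . X X . . . . . . . .
    . X X . . . . . . . .
    . . X . . . . . . . .
    . . . . . . . . . . .
    . . . . . . . . . . .
    . . . . . . . . . . .
    . . . . . . . . . . .

Final: [[2,4],[1,5],[2,5],[1,6],[2,6],[2,7]]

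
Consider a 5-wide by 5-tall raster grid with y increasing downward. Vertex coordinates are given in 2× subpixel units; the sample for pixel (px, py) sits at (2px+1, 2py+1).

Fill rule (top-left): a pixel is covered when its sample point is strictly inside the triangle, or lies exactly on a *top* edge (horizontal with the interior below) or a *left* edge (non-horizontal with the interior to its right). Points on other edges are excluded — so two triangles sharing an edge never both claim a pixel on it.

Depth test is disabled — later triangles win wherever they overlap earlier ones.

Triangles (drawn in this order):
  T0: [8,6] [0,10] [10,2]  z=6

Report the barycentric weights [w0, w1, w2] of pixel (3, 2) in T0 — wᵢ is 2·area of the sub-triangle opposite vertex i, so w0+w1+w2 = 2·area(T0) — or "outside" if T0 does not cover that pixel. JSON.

T0:
  2·area = 24
  edge (8, 6)→(0, 10): d=(-8,4) right/bottom  bias=-1
  edge (0, 10)→(10, 2): d=(10,-8) top-left  bias=+0
  edge (10, 2)→(8, 6): d=(-2,4) right/bottom  bias=-1
    (4,1)@(9, 3): e=[20,2,2] → X
    (3,2)@(7, 5): e=[12,6,6] → X
    (4,2)@(9, 5): e=[4,22,-2] → .
    (2,3)@(5, 7): e=[4,10,10] → X
    (3,3)@(7, 7): e=[-4,26,2] → .
    (2,4)@(5, 9): e=[-12,30,6] → .
  covered (3 px):
    . . . . .
    . . . . X
    . . . X .
    . . X . .
    . . . . .

Final: [6,6,12]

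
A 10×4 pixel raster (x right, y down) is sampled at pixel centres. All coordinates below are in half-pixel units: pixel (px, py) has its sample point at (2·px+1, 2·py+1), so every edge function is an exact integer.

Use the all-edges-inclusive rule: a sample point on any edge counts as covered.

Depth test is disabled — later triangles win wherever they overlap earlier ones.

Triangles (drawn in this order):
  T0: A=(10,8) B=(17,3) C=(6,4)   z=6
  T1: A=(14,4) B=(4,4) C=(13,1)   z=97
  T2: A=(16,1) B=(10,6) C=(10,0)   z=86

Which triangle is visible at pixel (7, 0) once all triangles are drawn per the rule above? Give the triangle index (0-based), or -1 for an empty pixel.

T0:
  2·area = 48  (B↔C swapped to make it positive)
  edge (10, 8)→(6, 4): d=(-4,-4) inclusive
  edge (6, 4)→(17, 3): d=(11,-1) inclusive
  edge (17, 3)→(10, 8): d=(-7,5) inclusive
    (1,0)@(3, 1): e=[0,-36,84] → .  [on edge]
    (2,1)@(5, 3): e=[0,-12,60] → .  [on edge]
    (8,1)@(17, 3): e=[48,0,0] → X  [on edge]
    (9,1)@(19, 3): e=[56,2,-10] → .
    (3,2)@(7, 5): e=[0,12,36] → X  [on edge]
    (4,2)@(9, 5): e=[8,14,26] → X
    (5,2)@(11, 5): e=[16,16,16] → X
    (6,2)@(13, 5): e=[24,18,6] → X
    (7,2)@(15, 5): e=[32,20,-4] → .
    (8,2)@(17, 5): e=[40,22,-14] → .
    (3,3)@(7, 7): e=[-8,34,22] → .
    (4,3)@(9, 7): e=[0,36,12] → X  [on edge]
  covered (7 px):
    . . . . . . . . . .
    . . . . . . . . X .
    . . . X X X X . . .
    . . . . X X . . . .
T1:
  2·area = 30
  edge (14, 4)→(4, 4): d=(-10,0) inclusive
  edge (4, 4)→(13, 1): d=(9,-3) inclusive
  edge (13, 1)→(14, 4): d=(1,3) inclusive
    (6,0)@(13, 1): e=[30,0,0] → X  [on edge]
    (7,0)@(15, 1): e=[30,6,-6] → .
    (3,1)@(7, 3): e=[10,0,20] → X  [on edge]
    (4,1)@(9, 3): e=[10,6,14] → X
    (5,1)@(11, 3): e=[10,12,8] → X
    (7,1)@(15, 3): e=[10,24,-4] → .
    (0,2)@(1, 5): e=[-10,0,40] → .  [on edge]
    (3,2)@(7, 5): e=[-10,18,22] → .
    (4,2)@(9, 5): e=[-10,24,16] → .
    (5,2)@(11, 5): e=[-10,30,10] → .
    (6,2)@(13, 5): e=[-10,36,4] → .
    (7,3)@(15, 7): e=[-30,60,0] → .  [on edge]
  covered (5 px):
    . . . . . . X . . .
    . . . X X X X . . .
    . . . . . . . . . .
    . . . . . . . . . .
T2:
  2·area = 36
  edge (16, 1)→(10, 6): d=(-6,5) inclusive
  edge (10, 6)→(10, 0): d=(0,-6) inclusive
  edge (10, 0)→(16, 1): d=(6,1) inclusive
    (5,0)@(11, 1): e=[25,6,5] → X
    (6,0)@(13, 1): e=[15,18,3] → X
    (7,0)@(15, 1): e=[5,30,1] → X
    (8,0)@(17, 1): e=[-5,42,-1] → .
    (5,1)@(11, 3): e=[13,6,17] → X
    (7,1)@(15, 3): e=[-7,30,13] → .
    (5,2)@(11, 5): e=[1,6,29] → X
    (6,2)@(13, 5): e=[-9,18,27] → .
    (5,3)@(11, 7): e=[-11,6,41] → .
  covered (6 px):
    . . . . . X X X . .
    . . . . . X X . . .
    . . . . . X . . . .
    . . . . . . . . . .

Z-buffer (winner per pixel, '.' = empty):
  . . . . . 2 2 2 . .
  . . . 1 1 2 2 . 0 .
  . . . 0 0 2 0 . . .
  . . . . 0 0 . . . .

Result: 2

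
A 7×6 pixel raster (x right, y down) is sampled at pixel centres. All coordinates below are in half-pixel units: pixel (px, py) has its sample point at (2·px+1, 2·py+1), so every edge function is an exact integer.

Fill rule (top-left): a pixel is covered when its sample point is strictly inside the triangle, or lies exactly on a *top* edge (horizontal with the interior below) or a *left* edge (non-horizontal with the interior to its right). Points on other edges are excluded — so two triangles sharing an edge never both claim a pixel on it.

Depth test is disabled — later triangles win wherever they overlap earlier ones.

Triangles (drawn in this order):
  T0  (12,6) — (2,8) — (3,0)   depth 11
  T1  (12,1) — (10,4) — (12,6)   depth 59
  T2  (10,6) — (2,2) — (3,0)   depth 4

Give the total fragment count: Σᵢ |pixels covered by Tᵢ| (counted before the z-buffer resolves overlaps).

T0:
  2·area = 78
  edge (12, 6)→(2, 8): d=(-10,2) right/bottom  bias=-1
  edge (2, 8)→(3, 0): d=(1,-8) top-left  bias=+0
  edge (3, 0)→(12, 6): d=(9,6) right/bottom  bias=-1
    (1,0)@(3, 1): e=[68,1,9] → #
    (2,0)@(5, 1): e=[64,17,-3] → ·
    (1,1)@(3, 3): e=[48,3,27] → #
    (2,1)@(5, 3): e=[44,19,15] → #
    (3,1)@(7, 3): e=[40,35,3] → #
    (4,1)@(9, 3): e=[36,51,-9] → ·
    (1,2)@(3, 5): e=[28,5,45] → #
    (4,2)@(9, 5): e=[16,53,9] → #
    (5,2)@(11, 5): e=[12,69,-3] → ·
    (1,3)@(3, 7): e=[8,7,63] → #
    (3,3)@(7, 7): e=[0,39,39] → ·  [on edge]
    (4,3)@(9, 7): e=[-4,55,27] → ·
  covered (10 px):
    · # · · · · ·
    · # # # · · ·
    · # # # # · ·
    · # # · · · ·
    · · · · · · ·
    · · · · · · ·
T1:
  2·area = 10  (B↔C swapped to make it positive)
  edge (12, 1)→(12, 6): d=(0,5) right/bottom  bias=-1
  edge (12, 6)→(10, 4): d=(-2,-2) top-left  bias=+0
  edge (10, 4)→(12, 1): d=(2,-3) top-left  bias=+0
    (3,0)@(7, 1): e=[25,0,-15] → ·  [on edge]
    (4,1)@(9, 3): e=[15,0,-5] → ·  [on edge]
    (5,1)@(11, 3): e=[5,4,1] → #
    (6,1)@(13, 3): e=[-5,8,7] → ·
    (5,2)@(11, 5): e=[5,0,5] → #  [on edge]
    (6,2)@(13, 5): e=[-5,4,11] → ·
    (5,3)@(11, 7): e=[5,-4,9] → ·
    (6,3)@(13, 7): e=[-5,0,15] → ·  [on edge]
  covered (2 px):
    · · · · · · ·
    · · · · · # ·
    · · · · · # ·
    · · · · · · ·
    · · · · · · ·
    · · · · · · ·
T2:
  2·area = 20
  edge (10, 6)→(2, 2): d=(-8,-4) top-left  bias=+0
  edge (2, 2)→(3, 0): d=(1,-2) top-left  bias=+0
  edge (3, 0)→(10, 6): d=(7,6) right/bottom  bias=-1
    (1,0)@(3, 1): e=[12,1,7] → #
    (2,0)@(5, 1): e=[20,5,-5] → ·
    (1,1)@(3, 3): e=[-4,3,21] → ·
    (2,1)@(5, 3): e=[4,7,9] → #
    (3,1)@(7, 3): e=[12,11,-3] → ·
    (2,2)@(5, 5): e=[-12,9,23] → ·
  covered (2 px):
    · # · · · · ·
    · · # · · · ·
    · · · · · · ·
    · · · · · · ·
    · · · · · · ·
    · · · · · · ·

Result: 14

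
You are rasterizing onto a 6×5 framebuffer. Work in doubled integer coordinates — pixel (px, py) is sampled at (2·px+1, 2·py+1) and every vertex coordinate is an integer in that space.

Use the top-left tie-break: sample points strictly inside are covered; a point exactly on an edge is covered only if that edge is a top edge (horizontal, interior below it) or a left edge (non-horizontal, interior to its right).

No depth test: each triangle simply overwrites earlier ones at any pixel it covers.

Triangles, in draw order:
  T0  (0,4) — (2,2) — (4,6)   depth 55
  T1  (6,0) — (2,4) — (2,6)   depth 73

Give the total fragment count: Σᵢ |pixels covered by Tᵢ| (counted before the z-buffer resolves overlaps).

T0:
  2·area = 12
  edge (0, 4)→(2, 2): d=(2,-2) top-left  bias=+0
  edge (2, 2)→(4, 6): d=(2,4) right/bottom  bias=-1
  edge (4, 6)→(0, 4): d=(-4,-2) top-left  bias=+0
    (1,0)@(3, 1): e=[0,-6,18] → .  [on edge]
    (0,1)@(1, 3): e=[0,6,6] → X  [on edge]
    (1,1)@(3, 3): e=[4,-2,10] → .
    (0,2)@(1, 5): e=[4,10,-2] → .
    (1,2)@(3, 5): e=[8,2,2] → X
    (2,2)@(5, 5): e=[12,-6,6] → .
    (1,3)@(3, 7): e=[12,6,-6] → .
  covered (2 px):
    . . . . . .
    X . . . . .
    . X . . . .
    . . . . . .
    . . . . . .
T1:
  2·area = 8  (B↔C swapped to make it positive)
  edge (6, 0)→(2, 6): d=(-4,6) right/bottom  bias=-1
  edge (2, 6)→(2, 4): d=(0,-2) top-left  bias=+0
  edge (2, 4)→(6, 0): d=(4,-4) top-left  bias=+0
    (2,0)@(5, 1): e=[2,6,0] → X  [on edge]
    (3,0)@(7, 1): e=[-10,10,8] → .
    (1,1)@(3, 3): e=[6,2,0] → X  [on edge]
    (2,1)@(5, 3): e=[-6,6,8] → .
    (0,2)@(1, 5): e=[10,-2,0] → .  [on edge]
    (1,2)@(3, 5): e=[-2,2,8] → .
  covered (2 px):
    . . X . . .
    . X . . . .
    . . . . . .
    . . . . . .
    . . . . . .

Answer: 4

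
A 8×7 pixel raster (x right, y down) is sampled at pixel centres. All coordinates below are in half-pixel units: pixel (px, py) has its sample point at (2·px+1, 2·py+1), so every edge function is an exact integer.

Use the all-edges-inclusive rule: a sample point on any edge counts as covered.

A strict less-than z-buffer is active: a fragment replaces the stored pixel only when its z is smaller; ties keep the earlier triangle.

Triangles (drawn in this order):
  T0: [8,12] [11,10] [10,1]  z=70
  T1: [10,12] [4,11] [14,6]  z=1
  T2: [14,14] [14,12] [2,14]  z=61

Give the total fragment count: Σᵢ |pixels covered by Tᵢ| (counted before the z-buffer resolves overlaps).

T0:
  2·area = 29  (B↔C swapped to make it positive)
  edge (8, 12)→(10, 1): d=(2,-11) inclusive
  edge (10, 1)→(11, 10): d=(1,9) inclusive
  edge (11, 10)→(8, 12): d=(-3,2) inclusive
    (4,3)@(9, 7): e=[1,15,13] → #
    (5,3)@(11, 7): e=[23,-3,9] → ·
    (4,4)@(9, 9): e=[5,17,7] → #
    (5,4)@(11, 9): e=[27,-1,3] → ·
    (4,5)@(9, 11): e=[9,19,1] → #
    (5,5)@(11, 11): e=[31,1,-3] → ·
    (4,6)@(9, 13): e=[13,21,-5] → ·
  covered (3 px):
    · · · · · · · ·
    · · · · · · · ·
    · · · · · · · ·
    · · · · # · · ·
    · · · · # · · ·
    · · · · # · · ·
    · · · · · · · ·
T1:
  2·area = 40
  edge (10, 12)→(4, 11): d=(-6,-1) inclusive
  edge (4, 11)→(14, 6): d=(10,-5) inclusive
  edge (14, 6)→(10, 12): d=(-4,6) inclusive
    (6,3)@(13, 7): e=[33,5,2] → #
    (7,3)@(15, 7): e=[35,15,-10] → ·
    (4,4)@(9, 9): e=[17,5,18] → #
    (5,4)@(11, 9): e=[19,15,6] → #
    (6,4)@(13, 9): e=[21,25,-6] → ·
    (2,5)@(5, 11): e=[1,5,34] → #
    (3,5)@(7, 11): e=[3,15,22] → #
    (5,5)@(11, 11): e=[7,35,-2] → ·
    (2,6)@(5, 13): e=[-11,25,26] → ·
    (3,6)@(7, 13): e=[-9,35,14] → ·
    (4,6)@(9, 13): e=[-7,45,2] → ·
  covered (6 px):
    · · · · · · · ·
    · · · · · · · ·
    · · · · · · · ·
    · · · · · · # ·
    · · · · # # · ·
    · · # # # · · ·
    · · · · · · · ·
T2:
  2·area = 24  (B↔C swapped to make it positive)
  edge (14, 14)→(2, 14): d=(-12,0) inclusive
  edge (2, 14)→(14, 12): d=(12,-2) inclusive
  edge (14, 12)→(14, 14): d=(0,2) inclusive
    (4,6)@(9, 13): e=[12,2,10] → #
    (5,6)@(11, 13): e=[12,6,6] → #
    (6,6)@(13, 13): e=[12,10,2] → #
    (7,6)@(15, 13): e=[12,14,-2] → ·
  covered (3 px):
    · · · · · · · ·
    · · · · · · · ·
    · · · · · · · ·
    · · · · · · · ·
    · · · · · · · ·
    · · · · · · · ·
    · · · · # # # ·

Final: 12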